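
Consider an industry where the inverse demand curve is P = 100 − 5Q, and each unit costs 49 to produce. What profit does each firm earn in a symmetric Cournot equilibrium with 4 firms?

π_i = 20.808

In a 4-firm Cournot equilibrium, symmetry and the first-order condition give q = (100 − 49)/(25) = 2.04. So Q = 8.16 and P = 59.2.
Each firm's profit = (59.2 − 49)·2.04 = 20.808.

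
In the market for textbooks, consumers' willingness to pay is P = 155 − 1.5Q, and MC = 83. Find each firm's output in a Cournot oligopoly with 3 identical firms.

q_i = 12

With 3 symmetric Cournot firms, each firm's FOC gives 155 − 6q = 83, so q = 12, Q = 3·12 = 36, and P = 101.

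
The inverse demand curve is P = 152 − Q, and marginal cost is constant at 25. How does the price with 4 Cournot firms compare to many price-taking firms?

Cournot: P = 50.4; Competition: P = 25

With 4 symmetric Cournot firms, each firm's FOC gives 152 − 5q = 25, so q = 25.4, Q = 4·25.4 = 101.6, and P = 50.4.
Competitive firms price at marginal cost: P = 25, giving Q = 127.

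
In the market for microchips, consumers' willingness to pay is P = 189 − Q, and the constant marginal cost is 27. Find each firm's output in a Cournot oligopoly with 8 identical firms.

With 8 symmetric Cournot firms, each firm's FOC gives 189 − 9q = 27, so q = 18, Q = 8·18 = 144, and P = 45.

q_i = 18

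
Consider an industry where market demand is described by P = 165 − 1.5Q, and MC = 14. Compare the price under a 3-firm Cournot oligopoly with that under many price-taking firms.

With 3 symmetric Cournot firms, each firm's FOC gives 165 − 6q = 14, so q = 151/6, Q = 3·151/6 = 75.5, and P = 51.75.
Under competition P = MC = 14, so Q = (165 − 14)/1.5 = 302/3.

Cournot: P = 51.75; Competition: P = 14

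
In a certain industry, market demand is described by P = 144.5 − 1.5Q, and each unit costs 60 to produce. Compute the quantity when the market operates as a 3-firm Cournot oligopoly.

Q = 42.25

Cournot with 3 identical firms: the symmetric best-response condition is 144.5 − 6q = 60. Each firm produces q = 169/12, total output Q = 42.25, price P = 81.125.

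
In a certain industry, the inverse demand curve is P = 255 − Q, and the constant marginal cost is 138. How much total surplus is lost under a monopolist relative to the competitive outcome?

Competitive firms price at marginal cost: P = 138, giving Q = 117.
A monopolist chooses Q where MR = MC. MR = 255 − 2Q; setting this equal to 138 gives Q = 58.5 and P = 196.5.
DWL is the triangle between Q = 58.5 and Q = 117: ½·(117 − 58.5)·(196.5 − 138) = 1711.125.

DWL = 1711.125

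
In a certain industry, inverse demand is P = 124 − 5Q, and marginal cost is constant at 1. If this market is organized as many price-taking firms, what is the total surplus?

TS = 1512.9

Competitive firms price at marginal cost: P = 1, giving Q = 24.6.
CS = ½·(124 − 1)·24.6 = 1512.9; PS = (1 − 1)·24.6 = 0; TS = 1512.9.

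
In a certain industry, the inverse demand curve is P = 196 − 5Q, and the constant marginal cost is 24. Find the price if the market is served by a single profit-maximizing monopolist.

The monopolist equates marginal revenue to marginal cost: 196 − 10Q = 24, so Q = 17.2. From demand, P = 110.

P = 110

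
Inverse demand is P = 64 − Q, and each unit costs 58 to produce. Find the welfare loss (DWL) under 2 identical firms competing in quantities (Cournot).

Perfect competition: P = MC = 58, so 64 − Q = 58 and Q = 6.
With 2 symmetric Cournot firms, each firm's FOC gives 64 − 3q = 58, so q = 2, Q = 2·2 = 4, and P = 60.
DWL is the triangle between Q = 4 and Q = 6: ½·(6 − 4)·(60 − 58) = 2.

DWL = 2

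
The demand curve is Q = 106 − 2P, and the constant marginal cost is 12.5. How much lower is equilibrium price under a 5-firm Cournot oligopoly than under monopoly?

Equilibrium price falls by 13.5

Inverting demand: P = 53 − 0.5Q.
Monopoly sets MR = MC: 53 − Q = 12.5 ⇒ Q = 40.5, P = 53 − 0.5·40.5 = 32.75.
Cournot with 5 identical firms: the symmetric best-response condition is 53 − 3q = 12.5. Each firm produces q = 13.5, total output Q = 67.5, price P = 19.25.
Change in equilibrium price: 19.25 − 32.75 = −13.5.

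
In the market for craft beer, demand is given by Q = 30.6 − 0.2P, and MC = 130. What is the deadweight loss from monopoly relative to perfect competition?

Inverting demand: P = 153 − 5Q.
Perfect competition: P = MC = 130, so 153 − 5Q = 130 and Q = 4.6.
Monopoly sets MR = MC: 153 − 10Q = 130 ⇒ Q = 2.3, P = 153 − 5·2.3 = 141.5.
DWL is the triangle between Q = 2.3 and Q = 4.6: ½·(4.6 − 2.3)·(141.5 − 130) = 13.225.

DWL = 13.225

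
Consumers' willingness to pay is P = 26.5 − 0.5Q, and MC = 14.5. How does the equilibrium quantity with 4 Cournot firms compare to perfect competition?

Cournot: Q = 19.2; Competition: Q = 24

In a 4-firm Cournot equilibrium, symmetry and the first-order condition give q = (26.5 − 14.5)/(2.5) = 4.8. So Q = 19.2 and P = 16.9.
Competitive firms price at marginal cost: P = 14.5, giving Q = 24.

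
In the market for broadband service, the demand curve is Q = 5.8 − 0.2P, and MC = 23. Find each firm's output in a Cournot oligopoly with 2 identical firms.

q_i = 0.4

Inverting demand: P = 29 − 5Q.
Cournot with 2 identical firms: the symmetric best-response condition is 29 − 15q = 23. Each firm produces q = 0.4, total output Q = 0.8, price P = 25.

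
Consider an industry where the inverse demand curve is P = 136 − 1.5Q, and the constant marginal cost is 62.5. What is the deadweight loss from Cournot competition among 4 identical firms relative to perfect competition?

Competitive firms price at marginal cost: P = 62.5, giving Q = 49.
Cournot with 4 identical firms: the symmetric best-response condition is 136 − 7.5q = 62.5. Each firm produces q = 9.8, total output Q = 39.2, price P = 77.2.
DWL is the triangle between Q = 39.2 and Q = 49: ½·(49 − 39.2)·(77.2 − 62.5) = 72.03.

DWL = 72.03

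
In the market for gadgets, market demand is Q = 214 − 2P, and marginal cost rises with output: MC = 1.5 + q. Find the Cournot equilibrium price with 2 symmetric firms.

P = 64.8

Inverting demand: P = 107 − 0.5Q.
With 2 symmetric Cournot firms, each firm's FOC gives 107 − 1.5q = 1.5 + q, so q = 42.2, Q = 2·42.2 = 84.4, and P = 64.8.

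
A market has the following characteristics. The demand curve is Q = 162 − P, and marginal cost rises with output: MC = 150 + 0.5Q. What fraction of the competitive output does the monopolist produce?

Q_m/Q_c = 0.6

Inverting demand: P = 162 − Q.
The monopolist equates marginal revenue to marginal cost: 162 − 2Q = 150 + 0.5Q, so Q = 4.8. From demand, P = 157.2.
Under competition P = MC: 162 − Q = 150 + 0.5Q ⇒ Q = 8, P = 154.
Ratio Q_m/Q_c = 4.8/8 = 0.6.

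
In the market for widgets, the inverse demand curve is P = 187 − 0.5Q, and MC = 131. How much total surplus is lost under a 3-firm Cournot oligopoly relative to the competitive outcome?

Competitive firms price at marginal cost: P = 131, giving Q = 112.
Cournot with 3 identical firms: the symmetric best-response condition is 187 − 2q = 131. Each firm produces q = 28, total output Q = 84, price P = 145.
DWL is the triangle between Q = 84 and Q = 112: ½·(112 − 84)·(145 − 131) = 196.

DWL = 196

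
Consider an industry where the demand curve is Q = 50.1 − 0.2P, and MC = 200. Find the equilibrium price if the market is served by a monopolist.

P = 225.25

Inverting demand: P = 250.5 − 5Q.
Monopoly sets MR = MC: 250.5 − 10Q = 200 ⇒ Q = 5.05, P = 250.5 − 5·5.05 = 225.25.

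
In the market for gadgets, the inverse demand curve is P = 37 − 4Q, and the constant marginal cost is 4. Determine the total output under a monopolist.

Q = 4.125

Monopoly sets MR = MC: 37 − 8Q = 4 ⇒ Q = 4.125, P = 37 − 4·4.125 = 20.5.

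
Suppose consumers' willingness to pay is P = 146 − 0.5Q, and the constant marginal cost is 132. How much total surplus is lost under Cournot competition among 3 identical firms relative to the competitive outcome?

Competitive firms price at marginal cost: P = 132, giving Q = 28.
Cournot with 3 identical firms: the symmetric best-response condition is 146 − 2q = 132. Each firm produces q = 7, total output Q = 21, price P = 135.5.
DWL is the triangle between Q = 21 and Q = 28: ½·(28 − 21)·(135.5 − 132) = 12.25.

DWL = 12.25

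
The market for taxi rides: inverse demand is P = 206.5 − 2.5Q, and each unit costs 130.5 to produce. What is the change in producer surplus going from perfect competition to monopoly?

Perfect competition: P = MC = 130.5, so 206.5 − 2.5Q = 130.5 and Q = 30.4.
PS = (130.5 − 130.5)·30.4 = 0.
Monopoly sets MR = MC: 206.5 − 5Q = 130.5 ⇒ Q = 15.2, P = 206.5 − 2.5·15.2 = 168.5.
PS = (168.5 − 130.5)·15.2 = 577.6.
Change in producer surplus: 577.6 − 0 = 577.6.

PS rises by 577.6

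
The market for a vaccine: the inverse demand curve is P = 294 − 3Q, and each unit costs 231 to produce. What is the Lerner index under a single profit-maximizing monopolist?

Lerner index = 0.12

Monopoly sets MR = MC: 294 − 6Q = 231 ⇒ Q = 10.5, P = 294 − 3·10.5 = 262.5.
Lerner index = (P − MC)/P = (262.5 − 231)/262.5 = 0.12.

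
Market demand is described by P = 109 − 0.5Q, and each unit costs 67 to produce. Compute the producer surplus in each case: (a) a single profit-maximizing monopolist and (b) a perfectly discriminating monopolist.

The monopolist equates marginal revenue to marginal cost: 109 − Q = 67, so Q = 42. From demand, P = 88.
PS = (88 − 67)·42 = 882.
Under first-degree price discrimination the firm charges each unit its demand price and produces up to where P = MC, i.e. Q = 84. Consumer surplus is zero; producer surplus equals total surplus.
PS = ½·(109 − 67)·84 = 1764.

Monopoly: PS = 882; Perfect PD: PS = 1764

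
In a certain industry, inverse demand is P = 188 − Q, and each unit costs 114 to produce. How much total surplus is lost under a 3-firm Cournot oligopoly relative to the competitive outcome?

Under competition P = MC = 114, so Q = (188 − 114)/1 = 74.
Cournot with 3 identical firms: the symmetric best-response condition is 188 − 4q = 114. Each firm produces q = 18.5, total output Q = 55.5, price P = 132.5.
DWL is the triangle between Q = 55.5 and Q = 74: ½·(74 − 55.5)·(132.5 − 114) = 171.125.

DWL = 171.125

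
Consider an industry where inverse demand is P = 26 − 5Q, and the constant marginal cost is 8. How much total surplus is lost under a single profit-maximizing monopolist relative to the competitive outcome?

DWL = 8.1

Under competition P = MC = 8, so Q = (26 − 8)/5 = 3.6.
The monopolist equates marginal revenue to marginal cost: 26 − 10Q = 8, so Q = 1.8. From demand, P = 17.
DWL is the triangle between Q = 1.8 and Q = 3.6: ½·(3.6 − 1.8)·(17 − 8) = 8.1.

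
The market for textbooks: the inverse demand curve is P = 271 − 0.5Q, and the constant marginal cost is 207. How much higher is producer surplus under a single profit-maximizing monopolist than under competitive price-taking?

Competitive firms price at marginal cost: P = 207, giving Q = 128.
PS = (207 − 207)·128 = 0.
A monopolist chooses Q where MR = MC. MR = 271 − Q; setting this equal to 207 gives Q = 64 and P = 239.
PS = (239 − 207)·64 = 2048.
Change in producer surplus: 2048 − 0 = 2048.

PS rises by 2048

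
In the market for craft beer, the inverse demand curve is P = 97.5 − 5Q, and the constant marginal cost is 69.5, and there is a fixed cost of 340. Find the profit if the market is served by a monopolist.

The monopolist equates marginal revenue to marginal cost: 97.5 − 10Q = 69.5, so Q = 2.8. From demand, P = 83.5.
Profit = (83.5 − 69.5)·2.8 − 340 = −300.8.

Profit = −300.8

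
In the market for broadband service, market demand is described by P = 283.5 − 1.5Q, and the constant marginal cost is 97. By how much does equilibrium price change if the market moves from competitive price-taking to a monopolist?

Under competition P = MC = 97, so Q = (283.5 − 97)/1.5 = 373/3.
A monopolist chooses Q where MR = MC. MR = 283.5 − 3Q; setting this equal to 97 gives Q = 373/6 and P = 190.25.
Change in equilibrium price: 190.25 − 97 = 93.25.

P rises by 93.25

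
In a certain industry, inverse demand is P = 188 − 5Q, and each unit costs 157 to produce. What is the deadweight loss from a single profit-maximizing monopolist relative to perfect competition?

DWL = 24.025

Under competition P = MC = 157, so Q = (188 − 157)/5 = 6.2.
Monopoly sets MR = MC: 188 − 10Q = 157 ⇒ Q = 3.1, P = 188 − 5·3.1 = 172.5.
DWL is the triangle between Q = 3.1 and Q = 6.2: ½·(6.2 − 3.1)·(172.5 − 157) = 24.025.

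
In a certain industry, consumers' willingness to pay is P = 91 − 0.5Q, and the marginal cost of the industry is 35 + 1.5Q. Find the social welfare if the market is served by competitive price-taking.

TS = 784

Competitive equilibrium sets price equal to marginal cost: 91 − 0.5Q = 35 + 1.5Q, so Q = 28 and P = 77.
CS = ½·(91 − 77)·28 = 196; PS = (77·28 − 35·28 − ½·1.5·28²) = 588; TS = 784.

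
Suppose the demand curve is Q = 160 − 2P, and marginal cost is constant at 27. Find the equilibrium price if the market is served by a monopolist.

Inverting demand: P = 80 − 0.5Q.
Monopoly sets MR = MC: 80 − Q = 27 ⇒ Q = 53, P = 80 − 0.5·53 = 53.5.

P = 53.5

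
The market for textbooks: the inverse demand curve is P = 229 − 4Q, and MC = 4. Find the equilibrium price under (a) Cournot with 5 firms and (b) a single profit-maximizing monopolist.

Cournot: P = 41.5; Monopoly: P = 116.5

In a 5-firm Cournot equilibrium, symmetry and the first-order condition give q = (229 − 4)/(24) = 9.375. So Q = 46.875 and P = 41.5.
The monopolist equates marginal revenue to marginal cost: 229 − 8Q = 4, so Q = 28.125. From demand, P = 116.5.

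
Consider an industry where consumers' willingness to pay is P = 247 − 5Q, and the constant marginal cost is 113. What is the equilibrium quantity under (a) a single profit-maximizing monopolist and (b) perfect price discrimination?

Monopoly: Q = 13.4; Perfect PD: Q = 26.8

A monopolist chooses Q where MR = MC. MR = 247 − 10Q; setting this equal to 113 gives Q = 13.4 and P = 180.
Under first-degree price discrimination the firm charges each unit its demand price and produces up to where P = MC, i.e. Q = 26.8. Consumer surplus is zero; producer surplus equals total surplus.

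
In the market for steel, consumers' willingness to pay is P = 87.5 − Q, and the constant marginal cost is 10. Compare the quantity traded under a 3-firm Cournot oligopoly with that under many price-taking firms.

Cournot: Q = 58.125; Competition: Q = 77.5

In a 3-firm Cournot equilibrium, symmetry and the first-order condition give q = (87.5 − 10)/(4) = 19.375. So Q = 58.125 and P = 29.375.
Under competition P = MC = 10, so Q = (87.5 − 10)/1 = 77.5.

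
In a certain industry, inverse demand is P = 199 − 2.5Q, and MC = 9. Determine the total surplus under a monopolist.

TS = 5415

The monopolist equates marginal revenue to marginal cost: 199 − 5Q = 9, so Q = 38. From demand, P = 104.
CS = ½·(199 − 104)·38 = 1805; PS = (104 − 9)·38 = 3610; TS = 5415.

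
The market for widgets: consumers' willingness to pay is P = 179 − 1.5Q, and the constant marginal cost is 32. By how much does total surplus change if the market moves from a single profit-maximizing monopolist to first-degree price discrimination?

TS rises by 1800.75

The monopolist equates marginal revenue to marginal cost: 179 − 3Q = 32, so Q = 49. From demand, P = 105.5.
CS = ½·(179 − 105.5)·49 = 1800.75; PS = (105.5 − 32)·49 = 3601.5; TS = 5402.25.
A perfectly discriminating monopolist sells every unit with P(Q) ≥ MC(Q), so output equals the competitive quantity Q = 98. Each buyer pays their reservation price, so CS = 0 and the firm captures all surplus.
TS = 7203 (equal to competitive TS).
Change in total surplus: 7203 − 5402.25 = 1800.75.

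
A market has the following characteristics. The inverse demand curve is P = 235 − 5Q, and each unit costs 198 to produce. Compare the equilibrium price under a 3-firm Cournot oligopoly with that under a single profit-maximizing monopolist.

Cournot: P = 207.25; Monopoly: P = 216.5

With 3 symmetric Cournot firms, each firm's FOC gives 235 − 20q = 198, so q = 1.85, Q = 3·1.85 = 5.55, and P = 207.25.
Monopoly sets MR = MC: 235 − 10Q = 198 ⇒ Q = 3.7, P = 235 − 5·3.7 = 216.5.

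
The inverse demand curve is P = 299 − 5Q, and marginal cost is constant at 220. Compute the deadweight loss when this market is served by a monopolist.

Competitive firms price at marginal cost: P = 220, giving Q = 15.8.
A monopolist chooses Q where MR = MC. MR = 299 − 10Q; setting this equal to 220 gives Q = 7.9 and P = 259.5.
DWL is the triangle between Q = 7.9 and Q = 15.8: ½·(15.8 − 7.9)·(259.5 − 220) = 156.025.

DWL = 156.025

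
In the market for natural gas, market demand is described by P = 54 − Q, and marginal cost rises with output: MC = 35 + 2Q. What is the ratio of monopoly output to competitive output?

The monopolist equates marginal revenue to marginal cost: 54 − 2Q = 35 + 2Q, so Q = 4.75. From demand, P = 49.25.
Under competition P = MC: 54 − Q = 35 + 2Q ⇒ Q = 19/3, P = 143/3.
Ratio Q_m/Q_c = 4.75/(19/3) = 0.75.

Q_m/Q_c = 0.75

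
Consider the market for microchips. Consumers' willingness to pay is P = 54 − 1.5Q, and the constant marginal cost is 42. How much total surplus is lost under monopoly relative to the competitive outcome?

Perfect competition: P = MC = 42, so 54 − 1.5Q = 42 and Q = 8.
The monopolist equates marginal revenue to marginal cost: 54 − 3Q = 42, so Q = 4. From demand, P = 48.
DWL is the triangle between Q = 4 and Q = 8: ½·(8 − 4)·(48 − 42) = 12.

DWL = 12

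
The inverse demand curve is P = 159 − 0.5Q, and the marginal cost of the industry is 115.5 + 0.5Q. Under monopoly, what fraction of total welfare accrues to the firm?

Monopoly sets MR = MC: 159 − Q = 115.5 + 0.5Q ⇒ Q = 29, P = 159 − 0.5·29 = 144.5.
CS = ½·(159 − 144.5)·29 = 210.25.
PS = P·Q − VC(Q) = 144.5·29 − (115.5·29 + ½·0.5·29²) = 630.75.
Share captured = PS/TS = 630.75/841 = 0.75.

PS/TS = 0.75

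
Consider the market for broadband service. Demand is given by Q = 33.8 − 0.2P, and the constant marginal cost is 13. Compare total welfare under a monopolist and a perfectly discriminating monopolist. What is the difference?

Total welfare rises by 608.4

Inverting demand: P = 169 − 5Q.
The monopolist equates marginal revenue to marginal cost: 169 − 10Q = 13, so Q = 15.6. From demand, P = 91.
CS = ½·(169 − 91)·15.6 = 608.4; PS = (91 − 13)·15.6 = 1216.8; TS = 1825.2.
Under first-degree price discrimination the firm charges each unit its demand price and produces up to where P = MC, i.e. Q = 31.2. Consumer surplus is zero; producer surplus equals total surplus.
TS = 2433.6 (equal to competitive TS).
Change in total welfare: 2433.6 − 1825.2 = 608.4.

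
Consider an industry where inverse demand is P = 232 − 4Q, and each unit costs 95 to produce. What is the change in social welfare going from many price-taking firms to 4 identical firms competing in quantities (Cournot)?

Under competition P = MC = 95, so Q = (232 − 95)/4 = 34.25.
CS = ½·(232 − 95)·34.25 = 2346.125; PS = (95 − 95)·34.25 = 0; TS = 2346.125.
With 4 symmetric Cournot firms, each firm's FOC gives 232 − 20q = 95, so q = 6.85, Q = 4·6.85 = 27.4, and P = 122.4.
CS = ½·(232 − 122.4)·27.4 = 1501.52; PS = (122.4 − 95)·27.4 = 750.76; TS = 2252.28.
Change in social welfare: 2252.28 − 2346.125 = −93.845.

Social welfare falls by 93.845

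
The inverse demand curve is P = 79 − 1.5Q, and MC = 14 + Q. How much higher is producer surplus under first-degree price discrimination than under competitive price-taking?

Competitive equilibrium sets price equal to marginal cost: 79 − 1.5Q = 14 + Q, so Q = 26 and P = 40.
PS = P·Q − VC(Q) = 40·26 − (14·26 + ½·1·26²) = 338.
With perfect price discrimination, output is the efficient level Q = 26 (where demand meets MC), but every buyer pays their willingness to pay: CS = 0 and PS = total surplus.
PS = ½·(79 − 14)·26 = 845.
Change in producer surplus: 845 − 338 = 507.

Producer surplus rises by 507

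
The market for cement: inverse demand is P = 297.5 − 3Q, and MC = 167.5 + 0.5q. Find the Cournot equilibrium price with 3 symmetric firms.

With 3 symmetric Cournot firms, each firm's FOC gives 297.5 − 12q = 167.5 + 0.5q, so q = 10.4, Q = 3·10.4 = 31.2, and P = 203.9.

P = 203.9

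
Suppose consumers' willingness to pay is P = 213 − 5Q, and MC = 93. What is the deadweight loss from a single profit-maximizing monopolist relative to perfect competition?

DWL = 360

Perfect competition: P = MC = 93, so 213 − 5Q = 93 and Q = 24.
A monopolist chooses Q where MR = MC. MR = 213 − 10Q; setting this equal to 93 gives Q = 12 and P = 153.
DWL is the triangle between Q = 12 and Q = 24: ½·(24 − 12)·(153 − 93) = 360.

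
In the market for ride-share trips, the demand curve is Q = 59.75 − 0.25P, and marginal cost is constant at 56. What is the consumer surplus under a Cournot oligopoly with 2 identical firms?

Inverting demand: P = 239 − 4Q.
In a 2-firm Cournot equilibrium, symmetry and the first-order condition give q = (239 − 56)/(12) = 15.25. So Q = 30.5 and P = 117.
CS = ½·(239 − 117)·30.5 = 1860.5.

CS = 1860.5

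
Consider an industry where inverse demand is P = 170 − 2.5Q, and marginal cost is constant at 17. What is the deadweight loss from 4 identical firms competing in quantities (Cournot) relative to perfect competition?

DWL = 187.272

Competitive firms price at marginal cost: P = 17, giving Q = 61.2.
Cournot with 4 identical firms: the symmetric best-response condition is 170 − 12.5q = 17. Each firm produces q = 12.24, total output Q = 48.96, price P = 47.6.
DWL is the triangle between Q = 48.96 and Q = 61.2: ½·(61.2 − 48.96)·(47.6 − 17) = 187.272.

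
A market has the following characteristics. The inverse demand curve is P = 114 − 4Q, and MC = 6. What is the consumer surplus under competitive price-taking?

Competitive firms price at marginal cost: P = 6, giving Q = 27.
CS = ½·(114 − 6)·27 = 1458.

CS = 1458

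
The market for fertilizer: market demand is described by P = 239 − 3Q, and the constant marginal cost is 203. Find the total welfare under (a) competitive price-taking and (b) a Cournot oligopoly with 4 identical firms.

Competition: TS = 216; Cournot: TS = 207.36

Perfect competition: P = MC = 203, so 239 − 3Q = 203 and Q = 12.
CS = ½·(239 − 203)·12 = 216; PS = (203 − 203)·12 = 0; TS = 216.
Cournot with 4 identical firms: the symmetric best-response condition is 239 − 15q = 203. Each firm produces q = 2.4, total output Q = 9.6, price P = 210.2.
CS = ½·(239 − 210.2)·9.6 = 138.24; PS = (210.2 − 203)·9.6 = 69.12; TS = 207.36.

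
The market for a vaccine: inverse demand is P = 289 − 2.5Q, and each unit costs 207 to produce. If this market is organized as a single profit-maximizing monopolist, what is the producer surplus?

PS = 672.4

The monopolist equates marginal revenue to marginal cost: 289 − 5Q = 207, so Q = 16.4. From demand, P = 248.
PS = (248 − 207)·16.4 = 672.4.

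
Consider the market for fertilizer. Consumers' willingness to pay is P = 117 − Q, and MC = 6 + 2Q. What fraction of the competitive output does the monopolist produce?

Q_m/Q_c = 0.75

Monopoly sets MR = MC: 117 − 2Q = 6 + 2Q ⇒ Q = 27.75, P = 117 − 27.75 = 89.25.
Competitive equilibrium sets price equal to marginal cost: 117 − Q = 6 + 2Q, so Q = 37 and P = 80.
Ratio Q_m/Q_c = 27.75/37 = 0.75.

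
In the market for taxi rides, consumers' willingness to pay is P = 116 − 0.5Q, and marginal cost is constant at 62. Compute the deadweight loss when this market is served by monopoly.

DWL = 729

Perfect competition: P = MC = 62, so 116 − 0.5Q = 62 and Q = 108.
The monopolist equates marginal revenue to marginal cost: 116 − Q = 62, so Q = 54. From demand, P = 89.
DWL is the triangle between Q = 54 and Q = 108: ½·(108 − 54)·(89 − 62) = 729.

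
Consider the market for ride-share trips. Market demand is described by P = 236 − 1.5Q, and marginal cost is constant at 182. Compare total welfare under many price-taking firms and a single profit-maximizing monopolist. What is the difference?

Total welfare falls by 243

Under competition P = MC = 182, so Q = (236 − 182)/1.5 = 36.
CS = ½·(236 − 182)·36 = 972; PS = (182 − 182)·36 = 0; TS = 972.
The monopolist equates marginal revenue to marginal cost: 236 − 3Q = 182, so Q = 18. From demand, P = 209.
CS = ½·(236 − 209)·18 = 243; PS = (209 − 182)·18 = 486; TS = 729.
Change in total welfare: 729 − 972 = −243.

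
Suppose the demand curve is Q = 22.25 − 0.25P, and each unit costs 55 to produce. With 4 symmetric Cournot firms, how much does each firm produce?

Inverting demand: P = 89 − 4Q.
In a 4-firm Cournot equilibrium, symmetry and the first-order condition give q = (89 − 55)/(20) = 1.7. So Q = 6.8 and P = 61.8.

q_i = 1.7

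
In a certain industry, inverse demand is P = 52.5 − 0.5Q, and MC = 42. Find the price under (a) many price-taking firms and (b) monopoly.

Competition: P = 42; Monopoly: P = 47.25

Competitive firms price at marginal cost: P = 42, giving Q = 21.
The monopolist equates marginal revenue to marginal cost: 52.5 − Q = 42, so Q = 10.5. From demand, P = 47.25.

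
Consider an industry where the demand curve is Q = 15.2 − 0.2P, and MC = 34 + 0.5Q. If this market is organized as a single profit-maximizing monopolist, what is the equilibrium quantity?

Q = 4

Inverting demand: P = 76 − 5Q.
The monopolist equates marginal revenue to marginal cost: 76 − 10Q = 34 + 0.5Q, so Q = 4. From demand, P = 56.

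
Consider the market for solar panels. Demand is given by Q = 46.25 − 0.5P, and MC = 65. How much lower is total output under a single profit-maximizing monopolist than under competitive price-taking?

Inverting demand: P = 92.5 − 2Q.
Under competition P = MC = 65, so Q = (92.5 − 65)/2 = 13.75.
A monopolist chooses Q where MR = MC. MR = 92.5 − 4Q; setting this equal to 65 gives Q = 6.875 and P = 78.75.
Change in total output: 6.875 − 13.75 = −6.875.

Q falls by 6.875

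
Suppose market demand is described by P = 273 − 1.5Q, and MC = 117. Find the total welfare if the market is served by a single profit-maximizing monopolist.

Monopoly sets MR = MC: 273 − 3Q = 117 ⇒ Q = 52, P = 273 − 1.5·52 = 195.
CS = ½·(273 − 195)·52 = 2028; PS = (195 − 117)·52 = 4056; TS = 6084.

TS = 6084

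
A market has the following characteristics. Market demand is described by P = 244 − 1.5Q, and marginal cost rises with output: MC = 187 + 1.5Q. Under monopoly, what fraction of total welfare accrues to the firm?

PS/TS = 0.75

The monopolist equates marginal revenue to marginal cost: 244 − 3Q = 187 + 1.5Q, so Q = 38/3. From demand, P = 225.
CS = ½·(244 − 225)·38/3 = 361/3.
PS = P·Q − VC(Q) = 225·38/3 − (187·38/3 + ½·1.5·(38/3)²) = 361.
Share captured = PS/TS = 361/(1444/3) = 0.75.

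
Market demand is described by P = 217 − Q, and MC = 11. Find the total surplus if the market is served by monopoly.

TS = 15913.5

The monopolist equates marginal revenue to marginal cost: 217 − 2Q = 11, so Q = 103. From demand, P = 114.
CS = ½·(217 − 114)·103 = 5304.5; PS = (114 − 11)·103 = 10609; TS = 15913.5.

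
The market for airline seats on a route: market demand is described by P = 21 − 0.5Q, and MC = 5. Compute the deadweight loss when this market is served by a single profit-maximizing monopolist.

DWL = 64

Competitive firms price at marginal cost: P = 5, giving Q = 32.
A monopolist chooses Q where MR = MC. MR = 21 − Q; setting this equal to 5 gives Q = 16 and P = 13.
DWL is the triangle between Q = 16 and Q = 32: ½·(32 − 16)·(13 − 5) = 64.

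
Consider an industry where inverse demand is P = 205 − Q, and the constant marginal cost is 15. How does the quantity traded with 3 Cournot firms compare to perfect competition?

Cournot: Q = 142.5; Competition: Q = 190

With 3 symmetric Cournot firms, each firm's FOC gives 205 − 4q = 15, so q = 47.5, Q = 3·47.5 = 142.5, and P = 62.5.
Competitive firms price at marginal cost: P = 15, giving Q = 190.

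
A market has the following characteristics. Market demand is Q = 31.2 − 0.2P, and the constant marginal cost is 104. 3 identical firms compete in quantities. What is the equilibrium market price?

Inverting demand: P = 156 − 5Q.
With 3 symmetric Cournot firms, each firm's FOC gives 156 − 20q = 104, so q = 2.6, Q = 3·2.6 = 7.8, and P = 117.

P = 117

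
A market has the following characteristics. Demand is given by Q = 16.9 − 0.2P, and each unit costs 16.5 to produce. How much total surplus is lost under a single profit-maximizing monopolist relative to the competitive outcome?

DWL = 115.6

Inverting demand: P = 84.5 − 5Q.
Competitive firms price at marginal cost: P = 16.5, giving Q = 13.6.
Monopoly sets MR = MC: 84.5 − 10Q = 16.5 ⇒ Q = 6.8, P = 84.5 − 5·6.8 = 50.5.
DWL is the triangle between Q = 6.8 and Q = 13.6: ½·(13.6 − 6.8)·(50.5 − 16.5) = 115.6.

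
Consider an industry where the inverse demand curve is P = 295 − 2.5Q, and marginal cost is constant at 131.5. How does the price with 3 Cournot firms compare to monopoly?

With 3 symmetric Cournot firms, each firm's FOC gives 295 − 10q = 131.5, so q = 16.35, Q = 3·16.35 = 49.05, and P = 172.375.
Monopoly sets MR = MC: 295 − 5Q = 131.5 ⇒ Q = 32.7, P = 295 − 2.5·32.7 = 213.25.

Cournot: P = 172.375; Monopoly: P = 213.25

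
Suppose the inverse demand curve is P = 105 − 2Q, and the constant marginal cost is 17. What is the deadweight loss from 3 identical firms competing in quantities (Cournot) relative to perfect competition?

DWL = 121

Competitive firms price at marginal cost: P = 17, giving Q = 44.
Cournot with 3 identical firms: the symmetric best-response condition is 105 − 8q = 17. Each firm produces q = 11, total output Q = 33, price P = 39.
DWL is the triangle between Q = 33 and Q = 44: ½·(44 − 33)·(39 − 17) = 121.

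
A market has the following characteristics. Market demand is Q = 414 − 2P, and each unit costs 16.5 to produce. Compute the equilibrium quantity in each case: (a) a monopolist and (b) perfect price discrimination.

Inverting demand: P = 207 − 0.5Q.
Monopoly sets MR = MC: 207 − Q = 16.5 ⇒ Q = 190.5, P = 207 − 0.5·190.5 = 111.75.
Under first-degree price discrimination the firm charges each unit its demand price and produces up to where P = MC, i.e. Q = 381. Consumer surplus is zero; producer surplus equals total surplus.

Monopoly: Q = 190.5; Perfect PD: Q = 381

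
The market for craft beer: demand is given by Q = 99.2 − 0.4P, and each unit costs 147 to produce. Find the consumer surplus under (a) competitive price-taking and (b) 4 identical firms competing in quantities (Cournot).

Inverting demand: P = 248 − 2.5Q.
Under competition P = MC = 147, so Q = (248 − 147)/2.5 = 40.4.
CS = ½·(248 − 147)·40.4 = 2040.2.
With 4 symmetric Cournot firms, each firm's FOC gives 248 − 12.5q = 147, so q = 8.08, Q = 4·8.08 = 32.32, and P = 167.2.
CS = ½·(248 − 167.2)·32.32 = 1305.728.

Competition: CS = 2040.2; Cournot: CS = 1305.728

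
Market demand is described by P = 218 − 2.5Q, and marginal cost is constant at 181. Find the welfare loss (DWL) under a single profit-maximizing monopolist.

DWL = 68.45

Perfect competition: P = MC = 181, so 218 − 2.5Q = 181 and Q = 14.8.
A monopolist chooses Q where MR = MC. MR = 218 − 5Q; setting this equal to 181 gives Q = 7.4 and P = 199.5.
DWL is the triangle between Q = 7.4 and Q = 14.8: ½·(14.8 − 7.4)·(199.5 − 181) = 68.45.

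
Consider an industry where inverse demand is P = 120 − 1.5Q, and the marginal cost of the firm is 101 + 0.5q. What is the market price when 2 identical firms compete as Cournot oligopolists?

In a 2-firm Cournot equilibrium, symmetry and the first-order condition give q = (120 − 101)/(5) = 3.8. So Q = 7.6 and P = 108.6.

P = 108.6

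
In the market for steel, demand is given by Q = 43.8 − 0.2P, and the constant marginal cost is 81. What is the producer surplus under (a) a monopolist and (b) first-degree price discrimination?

Monopoly: PS = 952.2; Perfect PD: PS = 1904.4

Inverting demand: P = 219 − 5Q.
A monopolist chooses Q where MR = MC. MR = 219 − 10Q; setting this equal to 81 gives Q = 13.8 and P = 150.
PS = (150 − 81)·13.8 = 952.2.
With perfect price discrimination, output is the efficient level Q = 27.6 (where demand meets MC), but every buyer pays their willingness to pay: CS = 0 and PS = total surplus.
PS = ½·(219 − 81)·27.6 = 1904.4.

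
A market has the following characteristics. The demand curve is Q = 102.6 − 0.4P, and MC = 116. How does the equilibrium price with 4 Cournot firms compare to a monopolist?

Inverting demand: P = 256.5 − 2.5Q.
Cournot with 4 identical firms: the symmetric best-response condition is 256.5 − 12.5q = 116. Each firm produces q = 11.24, total output Q = 44.96, price P = 144.1.
A monopolist chooses Q where MR = MC. MR = 256.5 − 5Q; setting this equal to 116 gives Q = 28.1 and P = 186.25.

Cournot: P = 144.1; Monopoly: P = 186.25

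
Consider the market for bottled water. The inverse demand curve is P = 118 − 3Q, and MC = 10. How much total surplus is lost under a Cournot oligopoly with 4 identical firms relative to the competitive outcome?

Perfect competition: P = MC = 10, so 118 − 3Q = 10 and Q = 36.
With 4 symmetric Cournot firms, each firm's FOC gives 118 − 15q = 10, so q = 7.2, Q = 4·7.2 = 28.8, and P = 31.6.
DWL is the triangle between Q = 28.8 and Q = 36: ½·(36 − 28.8)·(31.6 − 10) = 77.76.

DWL = 77.76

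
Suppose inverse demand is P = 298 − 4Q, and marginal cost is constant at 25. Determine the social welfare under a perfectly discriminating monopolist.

A perfectly discriminating monopolist sells every unit with P(Q) ≥ MC(Q), so output equals the competitive quantity Q = 68.25. Each buyer pays their reservation price, so CS = 0 and the firm captures all surplus.
TS = 9316.125 (equal to competitive TS).

TS = 9316.125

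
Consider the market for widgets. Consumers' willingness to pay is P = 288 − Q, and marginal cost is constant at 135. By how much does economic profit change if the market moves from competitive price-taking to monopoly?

Competitive firms price at marginal cost: P = 135, giving Q = 153.
Profit = (135 − 135)·153 = 0.
Monopoly sets MR = MC: 288 − 2Q = 135 ⇒ Q = 76.5, P = 288 − 76.5 = 211.5.
Profit = (211.5 − 135)·76.5 = 5852.25.
Change in economic profit: 5852.25 − 0 = 5852.25.

π rises by 5852.25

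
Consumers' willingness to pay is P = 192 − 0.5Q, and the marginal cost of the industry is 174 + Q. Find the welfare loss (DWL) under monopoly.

Under competition P = MC: 192 − 0.5Q = 174 + Q ⇒ Q = 12, P = 186.
A monopolist chooses Q where MR = MC. MR = 192 − Q; setting this equal to 174 + Q gives Q = 9 and P = 187.5.
CS = ½·(192 − 186)·12 = 36; PS = (186·12 − 174·12 − ½·1·12²) = 72; TS = 108.
CS = ½·(192 − 187.5)·9 = 20.25; PS = (187.5·9 − 174·9 − ½·1·9²) = 81; TS = 101.25.
DWL = 108 − 101.25 = 6.75.

DWL = 6.75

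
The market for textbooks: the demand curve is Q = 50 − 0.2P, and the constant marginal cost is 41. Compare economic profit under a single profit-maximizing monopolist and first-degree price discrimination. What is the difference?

Inverting demand: P = 250 − 5Q.
Monopoly sets MR = MC: 250 − 10Q = 41 ⇒ Q = 20.9, P = 250 − 5·20.9 = 145.5.
Profit = (145.5 − 41)·20.9 = 2184.05.
A perfectly discriminating monopolist sells every unit with P(Q) ≥ MC(Q), so output equals the competitive quantity Q = 41.8. Each buyer pays their reservation price, so CS = 0 and the firm captures all surplus.
PS equals the full surplus area, 4368.1. Profit = 4368.1 = 4368.1.
Change in economic profit: 4368.1 − 2184.05 = 2184.05.

π rises by 2184.05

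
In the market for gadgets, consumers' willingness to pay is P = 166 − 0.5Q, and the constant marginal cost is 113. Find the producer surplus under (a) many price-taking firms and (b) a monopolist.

Competition: PS = 0; Monopoly: PS = 1404.5

Perfect competition: P = MC = 113, so 166 − 0.5Q = 113 and Q = 106.
PS = (113 − 113)·106 = 0.
A monopolist chooses Q where MR = MC. MR = 166 − Q; setting this equal to 113 gives Q = 53 and P = 139.5.
PS = (139.5 − 113)·53 = 1404.5.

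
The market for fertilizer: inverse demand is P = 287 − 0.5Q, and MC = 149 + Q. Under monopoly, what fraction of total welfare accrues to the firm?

Monopoly sets MR = MC: 287 − Q = 149 + Q ⇒ Q = 69, P = 287 − 0.5·69 = 252.5.
CS = ½·(287 − 252.5)·69 = 1190.25.
PS = P·Q − VC(Q) = 252.5·69 − (149·69 + ½·1·69²) = 4761.
Share captured = PS/TS = 4761/5951.25 = 0.8.

PS/TS = 0.8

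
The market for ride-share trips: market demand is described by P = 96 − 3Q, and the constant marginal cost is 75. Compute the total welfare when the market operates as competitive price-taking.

TS = 73.5

Competitive firms price at marginal cost: P = 75, giving Q = 7.
CS = ½·(96 − 75)·7 = 73.5; PS = (75 − 75)·7 = 0; TS = 73.5.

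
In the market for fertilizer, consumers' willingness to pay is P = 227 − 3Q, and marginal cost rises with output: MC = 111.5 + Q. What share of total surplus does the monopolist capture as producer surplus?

PS/TS = 0.7

A monopolist chooses Q where MR = MC. MR = 227 − 6Q; setting this equal to 111.5 + Q gives Q = 16.5 and P = 177.5.
CS = ½·(227 − 177.5)·16.5 = 408.375.
PS = P·Q − VC(Q) = 177.5·16.5 − (111.5·16.5 + ½·1·16.5²) = 952.875.
Share captured = PS/TS = 952.875/1361.25 = 0.7.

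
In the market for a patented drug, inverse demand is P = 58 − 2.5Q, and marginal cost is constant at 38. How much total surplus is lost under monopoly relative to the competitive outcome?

DWL = 20

Perfect competition: P = MC = 38, so 58 − 2.5Q = 38 and Q = 8.
The monopolist equates marginal revenue to marginal cost: 58 − 5Q = 38, so Q = 4. From demand, P = 48.
DWL is the triangle between Q = 4 and Q = 8: ½·(8 − 4)·(48 − 38) = 20.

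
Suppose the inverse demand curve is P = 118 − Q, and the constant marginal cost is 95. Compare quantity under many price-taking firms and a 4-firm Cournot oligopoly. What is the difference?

Competitive firms price at marginal cost: P = 95, giving Q = 23.
In a 4-firm Cournot equilibrium, symmetry and the first-order condition give q = (118 − 95)/(5) = 4.6. So Q = 18.4 and P = 99.6.
Change in quantity: 18.4 − 23 = −4.6.

Quantity falls by 4.6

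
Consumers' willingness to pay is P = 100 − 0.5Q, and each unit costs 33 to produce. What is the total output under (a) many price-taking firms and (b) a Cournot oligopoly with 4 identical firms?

Competition: Q = 134; Cournot: Q = 107.2

Perfect competition: P = MC = 33, so 100 − 0.5Q = 33 and Q = 134.
In a 4-firm Cournot equilibrium, symmetry and the first-order condition give q = (100 − 33)/(2.5) = 26.8. So Q = 107.2 and P = 46.4.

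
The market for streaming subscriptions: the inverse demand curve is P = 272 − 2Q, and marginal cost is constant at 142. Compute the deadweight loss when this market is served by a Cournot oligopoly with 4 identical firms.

DWL = 169

Competitive firms price at marginal cost: P = 142, giving Q = 65.
With 4 symmetric Cournot firms, each firm's FOC gives 272 − 10q = 142, so q = 13, Q = 4·13 = 52, and P = 168.
DWL is the triangle between Q = 52 and Q = 65: ½·(65 − 52)·(168 − 142) = 169.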